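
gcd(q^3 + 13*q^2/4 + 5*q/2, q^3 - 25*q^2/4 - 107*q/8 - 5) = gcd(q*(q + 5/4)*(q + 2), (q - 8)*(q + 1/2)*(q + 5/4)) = q + 5/4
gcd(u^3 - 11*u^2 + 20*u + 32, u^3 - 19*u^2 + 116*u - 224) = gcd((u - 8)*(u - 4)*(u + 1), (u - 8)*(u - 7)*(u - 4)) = u^2 - 12*u + 32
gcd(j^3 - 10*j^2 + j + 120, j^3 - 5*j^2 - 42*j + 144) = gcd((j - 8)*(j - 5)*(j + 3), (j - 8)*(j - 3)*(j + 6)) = j - 8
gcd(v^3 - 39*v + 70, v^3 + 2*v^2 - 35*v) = v^2 + 2*v - 35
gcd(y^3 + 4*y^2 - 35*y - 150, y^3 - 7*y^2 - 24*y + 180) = y^2 - y - 30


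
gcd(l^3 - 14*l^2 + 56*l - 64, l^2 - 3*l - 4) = l - 4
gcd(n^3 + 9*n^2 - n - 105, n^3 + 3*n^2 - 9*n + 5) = n + 5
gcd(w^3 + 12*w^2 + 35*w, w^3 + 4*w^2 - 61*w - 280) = w^2 + 12*w + 35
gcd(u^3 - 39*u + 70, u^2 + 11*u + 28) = u + 7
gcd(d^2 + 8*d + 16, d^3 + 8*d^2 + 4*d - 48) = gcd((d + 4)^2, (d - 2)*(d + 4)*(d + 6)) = d + 4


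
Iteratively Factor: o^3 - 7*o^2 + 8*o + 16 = (o - 4)*(o^2 - 3*o - 4) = (o - 4)^2*(o + 1)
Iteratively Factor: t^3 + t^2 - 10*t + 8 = (t + 4)*(t^2 - 3*t + 2) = (t - 2)*(t + 4)*(t - 1)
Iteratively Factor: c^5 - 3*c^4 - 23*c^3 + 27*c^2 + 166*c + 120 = (c + 3)*(c^4 - 6*c^3 - 5*c^2 + 42*c + 40) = (c - 4)*(c + 3)*(c^3 - 2*c^2 - 13*c - 10) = (c - 4)*(c + 1)*(c + 3)*(c^2 - 3*c - 10) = (c - 5)*(c - 4)*(c + 1)*(c + 3)*(c + 2)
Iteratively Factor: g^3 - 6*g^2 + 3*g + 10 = (g - 5)*(g^2 - g - 2) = (g - 5)*(g + 1)*(g - 2)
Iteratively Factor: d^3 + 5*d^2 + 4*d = (d + 4)*(d^2 + d) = (d + 1)*(d + 4)*(d)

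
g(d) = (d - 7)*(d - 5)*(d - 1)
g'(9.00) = 56.00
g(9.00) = 64.00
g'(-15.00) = 1112.00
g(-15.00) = -7040.00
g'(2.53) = 0.42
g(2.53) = 16.89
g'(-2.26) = 121.08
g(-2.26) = -219.16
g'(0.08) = 44.94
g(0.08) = -31.32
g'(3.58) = -7.63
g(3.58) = 12.53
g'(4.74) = -8.84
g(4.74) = 2.20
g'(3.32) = -6.25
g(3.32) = 14.34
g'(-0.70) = 66.67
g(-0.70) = -74.61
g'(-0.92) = 73.46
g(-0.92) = -90.02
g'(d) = (d - 7)*(d - 5) + (d - 7)*(d - 1) + (d - 5)*(d - 1) = 3*d^2 - 26*d + 47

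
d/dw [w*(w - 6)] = 2*w - 6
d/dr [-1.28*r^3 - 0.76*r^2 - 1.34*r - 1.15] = -3.84*r^2 - 1.52*r - 1.34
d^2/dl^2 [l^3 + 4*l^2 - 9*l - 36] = 6*l + 8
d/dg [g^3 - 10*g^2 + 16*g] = 3*g^2 - 20*g + 16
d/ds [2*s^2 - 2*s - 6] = 4*s - 2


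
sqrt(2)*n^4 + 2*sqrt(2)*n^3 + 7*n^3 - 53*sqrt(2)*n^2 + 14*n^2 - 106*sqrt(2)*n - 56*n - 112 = (n + 2)*(n - 4*sqrt(2))*(n + 7*sqrt(2))*(sqrt(2)*n + 1)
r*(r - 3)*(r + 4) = r^3 + r^2 - 12*r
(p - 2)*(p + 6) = p^2 + 4*p - 12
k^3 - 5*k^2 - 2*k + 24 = (k - 4)*(k - 3)*(k + 2)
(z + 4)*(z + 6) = z^2 + 10*z + 24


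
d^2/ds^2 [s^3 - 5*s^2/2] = 6*s - 5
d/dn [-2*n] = -2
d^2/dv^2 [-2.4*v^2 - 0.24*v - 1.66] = -4.80000000000000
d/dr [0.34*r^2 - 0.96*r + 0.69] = 0.68*r - 0.96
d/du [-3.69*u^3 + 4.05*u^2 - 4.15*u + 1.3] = -11.07*u^2 + 8.1*u - 4.15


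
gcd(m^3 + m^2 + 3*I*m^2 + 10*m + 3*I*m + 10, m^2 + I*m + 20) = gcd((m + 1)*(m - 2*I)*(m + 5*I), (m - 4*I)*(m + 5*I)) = m + 5*I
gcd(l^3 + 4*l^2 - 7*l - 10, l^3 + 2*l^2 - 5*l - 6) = l^2 - l - 2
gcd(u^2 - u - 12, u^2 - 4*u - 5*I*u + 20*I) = u - 4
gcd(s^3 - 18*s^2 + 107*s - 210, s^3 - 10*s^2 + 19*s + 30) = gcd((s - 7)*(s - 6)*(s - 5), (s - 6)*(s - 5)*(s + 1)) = s^2 - 11*s + 30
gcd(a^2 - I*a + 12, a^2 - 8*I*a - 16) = a - 4*I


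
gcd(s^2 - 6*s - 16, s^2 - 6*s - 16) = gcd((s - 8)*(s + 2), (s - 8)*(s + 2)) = s^2 - 6*s - 16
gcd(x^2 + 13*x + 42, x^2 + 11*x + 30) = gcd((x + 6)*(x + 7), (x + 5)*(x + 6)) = x + 6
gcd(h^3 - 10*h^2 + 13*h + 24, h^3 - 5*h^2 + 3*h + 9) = h^2 - 2*h - 3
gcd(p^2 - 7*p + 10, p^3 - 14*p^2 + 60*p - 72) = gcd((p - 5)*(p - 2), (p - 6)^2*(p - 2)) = p - 2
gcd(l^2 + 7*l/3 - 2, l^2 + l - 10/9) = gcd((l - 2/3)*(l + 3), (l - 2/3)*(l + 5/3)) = l - 2/3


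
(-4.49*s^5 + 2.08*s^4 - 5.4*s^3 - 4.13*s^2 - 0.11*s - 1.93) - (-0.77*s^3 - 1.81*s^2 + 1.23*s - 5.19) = -4.49*s^5 + 2.08*s^4 - 4.63*s^3 - 2.32*s^2 - 1.34*s + 3.26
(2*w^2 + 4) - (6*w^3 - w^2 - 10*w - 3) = -6*w^3 + 3*w^2 + 10*w + 7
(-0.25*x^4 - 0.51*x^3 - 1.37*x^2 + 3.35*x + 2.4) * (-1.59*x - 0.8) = 0.3975*x^5 + 1.0109*x^4 + 2.5863*x^3 - 4.2305*x^2 - 6.496*x - 1.92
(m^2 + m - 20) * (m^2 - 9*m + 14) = m^4 - 8*m^3 - 15*m^2 + 194*m - 280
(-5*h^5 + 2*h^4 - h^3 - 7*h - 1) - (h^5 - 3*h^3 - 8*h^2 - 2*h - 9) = -6*h^5 + 2*h^4 + 2*h^3 + 8*h^2 - 5*h + 8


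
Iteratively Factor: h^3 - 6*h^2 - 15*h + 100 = (h - 5)*(h^2 - h - 20) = (h - 5)^2*(h + 4)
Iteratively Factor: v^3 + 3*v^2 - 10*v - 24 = (v + 2)*(v^2 + v - 12) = (v + 2)*(v + 4)*(v - 3)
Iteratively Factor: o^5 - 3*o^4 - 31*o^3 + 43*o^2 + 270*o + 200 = (o - 5)*(o^4 + 2*o^3 - 21*o^2 - 62*o - 40) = (o - 5)*(o + 2)*(o^3 - 21*o - 20) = (o - 5)*(o + 2)*(o + 4)*(o^2 - 4*o - 5) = (o - 5)^2*(o + 2)*(o + 4)*(o + 1)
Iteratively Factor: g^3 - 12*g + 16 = (g - 2)*(g^2 + 2*g - 8) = (g - 2)^2*(g + 4)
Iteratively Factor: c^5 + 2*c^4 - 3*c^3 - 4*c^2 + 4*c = (c + 2)*(c^4 - 3*c^2 + 2*c) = (c - 1)*(c + 2)*(c^3 + c^2 - 2*c) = (c - 1)*(c + 2)^2*(c^2 - c) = (c - 1)^2*(c + 2)^2*(c)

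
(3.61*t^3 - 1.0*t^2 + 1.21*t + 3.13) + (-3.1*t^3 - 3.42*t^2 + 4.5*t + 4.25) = 0.51*t^3 - 4.42*t^2 + 5.71*t + 7.38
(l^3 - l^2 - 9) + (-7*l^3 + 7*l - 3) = -6*l^3 - l^2 + 7*l - 12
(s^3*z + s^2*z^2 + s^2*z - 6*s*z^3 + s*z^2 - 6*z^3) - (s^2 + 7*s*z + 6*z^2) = s^3*z + s^2*z^2 + s^2*z - s^2 - 6*s*z^3 + s*z^2 - 7*s*z - 6*z^3 - 6*z^2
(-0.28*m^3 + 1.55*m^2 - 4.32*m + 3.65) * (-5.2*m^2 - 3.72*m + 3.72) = 1.456*m^5 - 7.0184*m^4 + 15.6564*m^3 + 2.8564*m^2 - 29.6484*m + 13.578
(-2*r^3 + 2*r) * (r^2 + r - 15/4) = -2*r^5 - 2*r^4 + 19*r^3/2 + 2*r^2 - 15*r/2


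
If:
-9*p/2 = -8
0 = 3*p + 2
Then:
No Solution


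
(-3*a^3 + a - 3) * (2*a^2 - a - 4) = -6*a^5 + 3*a^4 + 14*a^3 - 7*a^2 - a + 12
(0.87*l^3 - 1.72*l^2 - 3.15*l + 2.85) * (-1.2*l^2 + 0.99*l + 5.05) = -1.044*l^5 + 2.9253*l^4 + 6.4707*l^3 - 15.2245*l^2 - 13.086*l + 14.3925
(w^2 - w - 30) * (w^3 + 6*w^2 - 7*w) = w^5 + 5*w^4 - 43*w^3 - 173*w^2 + 210*w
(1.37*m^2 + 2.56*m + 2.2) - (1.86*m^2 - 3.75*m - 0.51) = -0.49*m^2 + 6.31*m + 2.71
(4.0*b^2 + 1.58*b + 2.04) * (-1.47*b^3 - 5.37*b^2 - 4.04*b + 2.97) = -5.88*b^5 - 23.8026*b^4 - 27.6434*b^3 - 5.458*b^2 - 3.549*b + 6.0588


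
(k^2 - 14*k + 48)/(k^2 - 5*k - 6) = (k - 8)/(k + 1)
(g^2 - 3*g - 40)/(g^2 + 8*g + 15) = (g - 8)/(g + 3)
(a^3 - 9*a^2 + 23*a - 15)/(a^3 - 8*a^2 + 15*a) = (a - 1)/a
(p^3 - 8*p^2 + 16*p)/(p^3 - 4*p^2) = (p - 4)/p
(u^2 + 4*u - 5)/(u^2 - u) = (u + 5)/u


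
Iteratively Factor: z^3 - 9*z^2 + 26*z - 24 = (z - 3)*(z^2 - 6*z + 8) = (z - 3)*(z - 2)*(z - 4)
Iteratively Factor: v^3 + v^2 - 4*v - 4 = (v - 2)*(v^2 + 3*v + 2) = (v - 2)*(v + 2)*(v + 1)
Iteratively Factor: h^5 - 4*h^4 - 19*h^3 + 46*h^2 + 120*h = (h + 2)*(h^4 - 6*h^3 - 7*h^2 + 60*h) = (h - 4)*(h + 2)*(h^3 - 2*h^2 - 15*h) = h*(h - 4)*(h + 2)*(h^2 - 2*h - 15) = h*(h - 5)*(h - 4)*(h + 2)*(h + 3)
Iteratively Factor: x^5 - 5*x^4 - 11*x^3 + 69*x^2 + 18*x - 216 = (x + 2)*(x^4 - 7*x^3 + 3*x^2 + 63*x - 108) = (x + 2)*(x + 3)*(x^3 - 10*x^2 + 33*x - 36) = (x - 3)*(x + 2)*(x + 3)*(x^2 - 7*x + 12) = (x - 3)^2*(x + 2)*(x + 3)*(x - 4)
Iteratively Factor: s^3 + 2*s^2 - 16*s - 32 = (s + 4)*(s^2 - 2*s - 8) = (s + 2)*(s + 4)*(s - 4)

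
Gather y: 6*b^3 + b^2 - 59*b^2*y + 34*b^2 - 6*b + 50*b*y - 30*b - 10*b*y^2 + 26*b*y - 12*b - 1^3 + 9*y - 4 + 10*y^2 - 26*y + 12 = 6*b^3 + 35*b^2 - 48*b + y^2*(10 - 10*b) + y*(-59*b^2 + 76*b - 17) + 7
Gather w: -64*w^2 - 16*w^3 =-16*w^3 - 64*w^2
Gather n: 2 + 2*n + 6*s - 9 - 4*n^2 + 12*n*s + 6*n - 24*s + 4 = -4*n^2 + n*(12*s + 8) - 18*s - 3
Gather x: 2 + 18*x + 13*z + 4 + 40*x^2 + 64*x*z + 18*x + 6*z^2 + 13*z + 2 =40*x^2 + x*(64*z + 36) + 6*z^2 + 26*z + 8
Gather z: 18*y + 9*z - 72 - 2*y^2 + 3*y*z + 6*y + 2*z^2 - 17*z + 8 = -2*y^2 + 24*y + 2*z^2 + z*(3*y - 8) - 64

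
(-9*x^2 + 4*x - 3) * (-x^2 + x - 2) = 9*x^4 - 13*x^3 + 25*x^2 - 11*x + 6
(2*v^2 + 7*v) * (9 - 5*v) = -10*v^3 - 17*v^2 + 63*v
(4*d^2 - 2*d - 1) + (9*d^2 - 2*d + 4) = 13*d^2 - 4*d + 3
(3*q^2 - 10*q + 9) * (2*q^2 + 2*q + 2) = 6*q^4 - 14*q^3 + 4*q^2 - 2*q + 18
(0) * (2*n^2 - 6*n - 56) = 0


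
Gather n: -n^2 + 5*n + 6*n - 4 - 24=-n^2 + 11*n - 28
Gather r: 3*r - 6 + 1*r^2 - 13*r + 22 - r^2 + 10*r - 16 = 0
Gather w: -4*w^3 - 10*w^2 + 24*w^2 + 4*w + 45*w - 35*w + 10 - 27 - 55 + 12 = -4*w^3 + 14*w^2 + 14*w - 60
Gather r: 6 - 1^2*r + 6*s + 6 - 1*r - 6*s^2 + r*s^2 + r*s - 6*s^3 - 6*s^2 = r*(s^2 + s - 2) - 6*s^3 - 12*s^2 + 6*s + 12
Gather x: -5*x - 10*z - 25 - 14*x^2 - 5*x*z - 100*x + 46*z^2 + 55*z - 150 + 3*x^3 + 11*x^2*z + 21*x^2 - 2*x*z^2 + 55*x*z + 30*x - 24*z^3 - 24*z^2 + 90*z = 3*x^3 + x^2*(11*z + 7) + x*(-2*z^2 + 50*z - 75) - 24*z^3 + 22*z^2 + 135*z - 175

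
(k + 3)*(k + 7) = k^2 + 10*k + 21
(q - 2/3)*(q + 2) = q^2 + 4*q/3 - 4/3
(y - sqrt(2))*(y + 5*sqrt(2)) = y^2 + 4*sqrt(2)*y - 10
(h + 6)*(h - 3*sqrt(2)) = h^2 - 3*sqrt(2)*h + 6*h - 18*sqrt(2)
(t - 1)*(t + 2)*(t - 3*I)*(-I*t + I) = -I*t^4 - 3*t^3 + 3*I*t^2 + 9*t - 2*I*t - 6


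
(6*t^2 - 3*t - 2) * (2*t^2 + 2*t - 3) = 12*t^4 + 6*t^3 - 28*t^2 + 5*t + 6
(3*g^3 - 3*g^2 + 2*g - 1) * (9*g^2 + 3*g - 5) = 27*g^5 - 18*g^4 - 6*g^3 + 12*g^2 - 13*g + 5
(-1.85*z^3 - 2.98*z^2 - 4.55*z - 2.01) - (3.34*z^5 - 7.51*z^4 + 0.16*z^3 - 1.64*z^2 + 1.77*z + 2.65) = -3.34*z^5 + 7.51*z^4 - 2.01*z^3 - 1.34*z^2 - 6.32*z - 4.66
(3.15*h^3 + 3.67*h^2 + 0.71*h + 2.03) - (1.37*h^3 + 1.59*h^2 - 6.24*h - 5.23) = 1.78*h^3 + 2.08*h^2 + 6.95*h + 7.26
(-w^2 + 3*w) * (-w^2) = w^4 - 3*w^3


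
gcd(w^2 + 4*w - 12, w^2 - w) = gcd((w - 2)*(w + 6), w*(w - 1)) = 1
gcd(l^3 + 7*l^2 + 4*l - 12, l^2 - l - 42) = l + 6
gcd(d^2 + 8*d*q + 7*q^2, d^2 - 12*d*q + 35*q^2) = 1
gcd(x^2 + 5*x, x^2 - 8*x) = x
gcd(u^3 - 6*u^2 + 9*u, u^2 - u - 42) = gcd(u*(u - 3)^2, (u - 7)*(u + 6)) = 1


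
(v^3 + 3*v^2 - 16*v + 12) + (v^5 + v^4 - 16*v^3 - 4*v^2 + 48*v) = v^5 + v^4 - 15*v^3 - v^2 + 32*v + 12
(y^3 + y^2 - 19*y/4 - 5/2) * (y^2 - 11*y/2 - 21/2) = y^5 - 9*y^4/2 - 83*y^3/4 + 105*y^2/8 + 509*y/8 + 105/4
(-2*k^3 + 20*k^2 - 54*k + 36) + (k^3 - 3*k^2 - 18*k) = -k^3 + 17*k^2 - 72*k + 36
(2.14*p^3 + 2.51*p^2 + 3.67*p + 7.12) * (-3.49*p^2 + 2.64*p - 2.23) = -7.4686*p^5 - 3.1103*p^4 - 10.9541*p^3 - 20.7573*p^2 + 10.6127*p - 15.8776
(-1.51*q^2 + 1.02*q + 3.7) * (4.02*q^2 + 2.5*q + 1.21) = -6.0702*q^4 + 0.3254*q^3 + 15.5969*q^2 + 10.4842*q + 4.477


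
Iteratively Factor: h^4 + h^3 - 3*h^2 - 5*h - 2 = (h - 2)*(h^3 + 3*h^2 + 3*h + 1) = (h - 2)*(h + 1)*(h^2 + 2*h + 1) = (h - 2)*(h + 1)^2*(h + 1)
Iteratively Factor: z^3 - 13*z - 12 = (z + 1)*(z^2 - z - 12) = (z - 4)*(z + 1)*(z + 3)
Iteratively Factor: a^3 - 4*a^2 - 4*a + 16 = (a - 2)*(a^2 - 2*a - 8) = (a - 4)*(a - 2)*(a + 2)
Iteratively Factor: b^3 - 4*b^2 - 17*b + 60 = (b - 3)*(b^2 - b - 20) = (b - 3)*(b + 4)*(b - 5)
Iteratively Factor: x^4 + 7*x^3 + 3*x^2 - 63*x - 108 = (x + 3)*(x^3 + 4*x^2 - 9*x - 36) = (x + 3)^2*(x^2 + x - 12) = (x - 3)*(x + 3)^2*(x + 4)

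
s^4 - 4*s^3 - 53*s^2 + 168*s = s*(s - 8)*(s - 3)*(s + 7)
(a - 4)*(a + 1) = a^2 - 3*a - 4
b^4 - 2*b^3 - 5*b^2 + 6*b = b*(b - 3)*(b - 1)*(b + 2)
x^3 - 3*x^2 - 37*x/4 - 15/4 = (x - 5)*(x + 1/2)*(x + 3/2)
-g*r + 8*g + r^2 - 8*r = (-g + r)*(r - 8)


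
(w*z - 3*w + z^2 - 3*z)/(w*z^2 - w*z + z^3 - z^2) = (z - 3)/(z*(z - 1))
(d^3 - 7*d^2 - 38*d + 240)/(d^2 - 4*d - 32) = (d^2 + d - 30)/(d + 4)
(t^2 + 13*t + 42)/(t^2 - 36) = (t + 7)/(t - 6)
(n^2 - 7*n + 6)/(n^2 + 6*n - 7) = (n - 6)/(n + 7)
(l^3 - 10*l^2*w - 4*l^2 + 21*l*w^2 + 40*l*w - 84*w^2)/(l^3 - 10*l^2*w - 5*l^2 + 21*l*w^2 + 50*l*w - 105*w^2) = (l - 4)/(l - 5)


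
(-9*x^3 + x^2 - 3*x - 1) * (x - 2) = -9*x^4 + 19*x^3 - 5*x^2 + 5*x + 2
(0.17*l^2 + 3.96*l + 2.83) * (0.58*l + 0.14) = 0.0986*l^3 + 2.3206*l^2 + 2.1958*l + 0.3962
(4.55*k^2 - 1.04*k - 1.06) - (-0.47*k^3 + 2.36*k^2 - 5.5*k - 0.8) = 0.47*k^3 + 2.19*k^2 + 4.46*k - 0.26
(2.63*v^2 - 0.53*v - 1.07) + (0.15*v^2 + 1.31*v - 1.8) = 2.78*v^2 + 0.78*v - 2.87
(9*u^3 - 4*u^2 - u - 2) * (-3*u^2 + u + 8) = -27*u^5 + 21*u^4 + 71*u^3 - 27*u^2 - 10*u - 16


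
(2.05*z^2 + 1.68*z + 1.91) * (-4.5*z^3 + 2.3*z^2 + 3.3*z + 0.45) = -9.225*z^5 - 2.845*z^4 + 2.034*z^3 + 10.8595*z^2 + 7.059*z + 0.8595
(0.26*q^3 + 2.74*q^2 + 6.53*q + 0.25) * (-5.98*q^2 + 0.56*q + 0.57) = -1.5548*q^5 - 16.2396*q^4 - 37.3668*q^3 + 3.7236*q^2 + 3.8621*q + 0.1425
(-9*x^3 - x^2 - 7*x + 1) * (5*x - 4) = -45*x^4 + 31*x^3 - 31*x^2 + 33*x - 4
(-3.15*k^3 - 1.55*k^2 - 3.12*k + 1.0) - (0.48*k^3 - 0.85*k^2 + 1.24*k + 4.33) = -3.63*k^3 - 0.7*k^2 - 4.36*k - 3.33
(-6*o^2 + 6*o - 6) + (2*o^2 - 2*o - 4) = -4*o^2 + 4*o - 10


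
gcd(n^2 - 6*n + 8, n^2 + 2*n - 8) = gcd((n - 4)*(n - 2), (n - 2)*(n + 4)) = n - 2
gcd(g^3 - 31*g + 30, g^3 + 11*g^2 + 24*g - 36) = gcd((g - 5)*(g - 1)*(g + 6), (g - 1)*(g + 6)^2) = g^2 + 5*g - 6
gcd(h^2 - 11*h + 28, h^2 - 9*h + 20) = h - 4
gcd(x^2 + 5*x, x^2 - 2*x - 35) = x + 5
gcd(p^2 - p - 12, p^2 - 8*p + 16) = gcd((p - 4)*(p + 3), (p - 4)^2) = p - 4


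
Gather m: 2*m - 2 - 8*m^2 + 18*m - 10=-8*m^2 + 20*m - 12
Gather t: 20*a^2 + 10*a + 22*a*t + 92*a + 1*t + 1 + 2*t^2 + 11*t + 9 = 20*a^2 + 102*a + 2*t^2 + t*(22*a + 12) + 10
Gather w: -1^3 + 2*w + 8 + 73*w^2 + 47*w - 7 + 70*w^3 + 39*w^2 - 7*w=70*w^3 + 112*w^2 + 42*w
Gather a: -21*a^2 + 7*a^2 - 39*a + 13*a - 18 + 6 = -14*a^2 - 26*a - 12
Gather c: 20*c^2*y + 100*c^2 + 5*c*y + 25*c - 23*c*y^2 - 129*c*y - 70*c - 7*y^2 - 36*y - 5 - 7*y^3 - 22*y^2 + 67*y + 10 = c^2*(20*y + 100) + c*(-23*y^2 - 124*y - 45) - 7*y^3 - 29*y^2 + 31*y + 5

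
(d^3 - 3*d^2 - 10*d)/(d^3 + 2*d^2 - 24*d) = (d^2 - 3*d - 10)/(d^2 + 2*d - 24)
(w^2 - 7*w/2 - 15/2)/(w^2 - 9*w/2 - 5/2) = (2*w + 3)/(2*w + 1)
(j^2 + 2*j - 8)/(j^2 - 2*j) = (j + 4)/j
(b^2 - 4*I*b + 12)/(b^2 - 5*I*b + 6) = (b + 2*I)/(b + I)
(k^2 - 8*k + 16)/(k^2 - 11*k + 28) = (k - 4)/(k - 7)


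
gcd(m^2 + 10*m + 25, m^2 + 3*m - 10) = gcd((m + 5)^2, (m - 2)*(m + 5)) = m + 5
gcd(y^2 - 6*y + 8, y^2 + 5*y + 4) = 1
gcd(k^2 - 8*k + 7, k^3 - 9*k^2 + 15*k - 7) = k^2 - 8*k + 7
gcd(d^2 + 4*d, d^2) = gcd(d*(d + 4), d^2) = d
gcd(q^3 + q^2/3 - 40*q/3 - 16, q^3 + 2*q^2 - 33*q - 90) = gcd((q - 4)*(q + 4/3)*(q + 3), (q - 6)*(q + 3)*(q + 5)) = q + 3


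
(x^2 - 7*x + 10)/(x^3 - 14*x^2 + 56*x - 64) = (x - 5)/(x^2 - 12*x + 32)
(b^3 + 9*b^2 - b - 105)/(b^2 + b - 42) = (b^2 + 2*b - 15)/(b - 6)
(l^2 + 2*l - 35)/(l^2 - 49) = (l - 5)/(l - 7)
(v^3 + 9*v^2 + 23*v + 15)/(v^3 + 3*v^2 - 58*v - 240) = (v^2 + 4*v + 3)/(v^2 - 2*v - 48)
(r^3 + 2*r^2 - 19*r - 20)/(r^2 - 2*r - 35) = (r^2 - 3*r - 4)/(r - 7)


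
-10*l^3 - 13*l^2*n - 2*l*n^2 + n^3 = (-5*l + n)*(l + n)*(2*l + n)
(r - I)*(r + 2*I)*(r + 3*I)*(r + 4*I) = r^4 + 8*I*r^3 - 17*r^2 + 2*I*r - 24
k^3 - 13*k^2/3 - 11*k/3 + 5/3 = (k - 5)*(k - 1/3)*(k + 1)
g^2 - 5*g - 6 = (g - 6)*(g + 1)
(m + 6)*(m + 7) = m^2 + 13*m + 42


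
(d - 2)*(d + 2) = d^2 - 4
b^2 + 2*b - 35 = (b - 5)*(b + 7)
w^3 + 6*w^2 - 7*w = w*(w - 1)*(w + 7)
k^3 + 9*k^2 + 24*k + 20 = (k + 2)^2*(k + 5)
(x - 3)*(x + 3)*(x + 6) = x^3 + 6*x^2 - 9*x - 54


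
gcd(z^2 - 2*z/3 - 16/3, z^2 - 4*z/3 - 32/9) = z - 8/3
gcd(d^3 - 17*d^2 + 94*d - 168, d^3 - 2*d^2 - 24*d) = d - 6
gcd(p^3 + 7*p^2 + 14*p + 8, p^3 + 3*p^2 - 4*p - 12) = p + 2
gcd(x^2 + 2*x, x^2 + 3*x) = x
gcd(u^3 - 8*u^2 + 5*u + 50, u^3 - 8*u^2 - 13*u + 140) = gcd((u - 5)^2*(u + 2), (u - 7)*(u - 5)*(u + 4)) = u - 5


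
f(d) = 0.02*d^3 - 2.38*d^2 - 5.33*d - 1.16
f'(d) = 0.06*d^2 - 4.76*d - 5.33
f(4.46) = -70.50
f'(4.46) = -25.37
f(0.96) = -8.45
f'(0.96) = -9.84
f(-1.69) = 0.95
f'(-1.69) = 2.89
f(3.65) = -51.35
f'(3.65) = -21.90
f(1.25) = -11.50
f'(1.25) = -11.19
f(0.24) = -2.58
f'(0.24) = -6.47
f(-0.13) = -0.51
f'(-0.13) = -4.71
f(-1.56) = 1.29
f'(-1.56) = 2.24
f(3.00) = -38.03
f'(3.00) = -19.07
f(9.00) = -227.33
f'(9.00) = -43.31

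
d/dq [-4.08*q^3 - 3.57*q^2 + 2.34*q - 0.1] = -12.24*q^2 - 7.14*q + 2.34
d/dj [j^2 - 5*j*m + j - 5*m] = 2*j - 5*m + 1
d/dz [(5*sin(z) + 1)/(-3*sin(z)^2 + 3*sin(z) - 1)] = (15*sin(z)^2 + 6*sin(z) - 8)*cos(z)/(3*sin(z)^2 - 3*sin(z) + 1)^2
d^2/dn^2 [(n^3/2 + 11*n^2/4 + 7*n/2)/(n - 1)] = (n^3 - 3*n^2 + 3*n + 25/2)/(n^3 - 3*n^2 + 3*n - 1)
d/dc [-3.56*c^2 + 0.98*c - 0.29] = 0.98 - 7.12*c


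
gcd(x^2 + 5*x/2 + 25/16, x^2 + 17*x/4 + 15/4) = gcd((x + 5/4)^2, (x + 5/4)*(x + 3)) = x + 5/4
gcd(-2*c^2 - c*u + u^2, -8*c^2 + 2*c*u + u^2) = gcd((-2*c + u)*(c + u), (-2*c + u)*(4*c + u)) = -2*c + u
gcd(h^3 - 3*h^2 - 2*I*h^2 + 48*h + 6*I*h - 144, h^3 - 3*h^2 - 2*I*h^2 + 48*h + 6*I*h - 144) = h^3 + h^2*(-3 - 2*I) + h*(48 + 6*I) - 144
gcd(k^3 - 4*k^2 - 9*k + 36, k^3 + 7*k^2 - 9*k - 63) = k^2 - 9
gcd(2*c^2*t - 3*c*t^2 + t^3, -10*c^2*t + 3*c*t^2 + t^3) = -2*c*t + t^2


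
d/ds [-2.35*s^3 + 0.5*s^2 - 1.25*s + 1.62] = -7.05*s^2 + 1.0*s - 1.25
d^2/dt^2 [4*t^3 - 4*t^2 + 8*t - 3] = 24*t - 8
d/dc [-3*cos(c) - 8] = 3*sin(c)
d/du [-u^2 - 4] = -2*u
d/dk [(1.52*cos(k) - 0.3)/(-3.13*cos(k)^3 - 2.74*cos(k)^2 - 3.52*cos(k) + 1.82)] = (-9.5152*cos(k)^3 - 1.3478*cos(k)^2 + 1.644*cos(k) - 1.7104)*sin(k)/(9.7969*cos(k)^6 + 17.1524*cos(k)^5 + 29.5428*cos(k)^4 + 7.8964*cos(k)^3 + 2.4168*cos(k)^2 - 12.8128*cos(k) + 3.3124)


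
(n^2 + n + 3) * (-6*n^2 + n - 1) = -6*n^4 - 5*n^3 - 18*n^2 + 2*n - 3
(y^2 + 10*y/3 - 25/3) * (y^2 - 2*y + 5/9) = y^4 + 4*y^3/3 - 130*y^2/9 + 500*y/27 - 125/27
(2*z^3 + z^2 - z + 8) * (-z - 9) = -2*z^4 - 19*z^3 - 8*z^2 + z - 72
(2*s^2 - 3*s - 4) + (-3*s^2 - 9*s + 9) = -s^2 - 12*s + 5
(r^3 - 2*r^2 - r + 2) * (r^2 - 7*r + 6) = r^5 - 9*r^4 + 19*r^3 - 3*r^2 - 20*r + 12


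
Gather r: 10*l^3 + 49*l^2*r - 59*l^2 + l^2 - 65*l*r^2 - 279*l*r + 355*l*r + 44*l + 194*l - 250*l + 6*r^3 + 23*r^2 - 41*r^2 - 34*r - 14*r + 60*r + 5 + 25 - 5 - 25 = 10*l^3 - 58*l^2 - 12*l + 6*r^3 + r^2*(-65*l - 18) + r*(49*l^2 + 76*l + 12)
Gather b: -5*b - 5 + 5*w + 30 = -5*b + 5*w + 25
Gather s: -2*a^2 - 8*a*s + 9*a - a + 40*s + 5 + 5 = -2*a^2 + 8*a + s*(40 - 8*a) + 10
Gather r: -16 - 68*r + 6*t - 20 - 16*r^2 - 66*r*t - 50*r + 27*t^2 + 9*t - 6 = -16*r^2 + r*(-66*t - 118) + 27*t^2 + 15*t - 42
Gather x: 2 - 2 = 0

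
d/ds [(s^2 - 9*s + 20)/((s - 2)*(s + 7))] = 2*(7*s^2 - 34*s + 13)/(s^4 + 10*s^3 - 3*s^2 - 140*s + 196)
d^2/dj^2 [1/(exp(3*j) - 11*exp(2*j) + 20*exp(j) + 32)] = ((-9*exp(2*j) + 44*exp(j) - 20)*(exp(3*j) - 11*exp(2*j) + 20*exp(j) + 32) + 2*(3*exp(2*j) - 22*exp(j) + 20)^2*exp(j))*exp(j)/(exp(3*j) - 11*exp(2*j) + 20*exp(j) + 32)^3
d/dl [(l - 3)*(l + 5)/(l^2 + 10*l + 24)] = 2*(4*l^2 + 39*l + 99)/(l^4 + 20*l^3 + 148*l^2 + 480*l + 576)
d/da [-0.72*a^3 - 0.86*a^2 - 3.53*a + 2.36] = -2.16*a^2 - 1.72*a - 3.53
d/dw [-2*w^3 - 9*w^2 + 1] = 6*w*(-w - 3)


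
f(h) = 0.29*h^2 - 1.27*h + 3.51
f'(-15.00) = -9.97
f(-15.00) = 87.81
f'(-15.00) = -9.97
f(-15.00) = 87.81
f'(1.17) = -0.59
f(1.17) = 2.42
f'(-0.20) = -1.39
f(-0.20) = 3.78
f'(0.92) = -0.74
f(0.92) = 2.59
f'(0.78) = -0.82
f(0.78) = 2.70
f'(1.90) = -0.17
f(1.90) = 2.14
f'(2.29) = 0.06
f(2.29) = 2.12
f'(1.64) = -0.32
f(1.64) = 2.21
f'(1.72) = -0.27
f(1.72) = 2.18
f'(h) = 0.58*h - 1.27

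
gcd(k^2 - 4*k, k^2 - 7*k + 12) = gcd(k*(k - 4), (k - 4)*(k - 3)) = k - 4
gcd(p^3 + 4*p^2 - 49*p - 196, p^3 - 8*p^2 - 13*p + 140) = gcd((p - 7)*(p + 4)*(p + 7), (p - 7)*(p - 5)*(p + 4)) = p^2 - 3*p - 28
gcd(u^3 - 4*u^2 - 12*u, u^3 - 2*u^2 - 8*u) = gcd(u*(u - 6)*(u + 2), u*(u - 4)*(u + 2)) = u^2 + 2*u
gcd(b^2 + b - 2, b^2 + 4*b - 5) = b - 1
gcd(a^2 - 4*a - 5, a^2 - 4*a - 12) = 1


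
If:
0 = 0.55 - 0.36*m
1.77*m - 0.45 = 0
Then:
No Solution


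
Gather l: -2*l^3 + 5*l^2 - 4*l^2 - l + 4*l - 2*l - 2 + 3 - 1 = -2*l^3 + l^2 + l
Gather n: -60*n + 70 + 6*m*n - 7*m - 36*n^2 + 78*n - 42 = -7*m - 36*n^2 + n*(6*m + 18) + 28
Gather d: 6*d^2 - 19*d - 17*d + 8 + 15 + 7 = 6*d^2 - 36*d + 30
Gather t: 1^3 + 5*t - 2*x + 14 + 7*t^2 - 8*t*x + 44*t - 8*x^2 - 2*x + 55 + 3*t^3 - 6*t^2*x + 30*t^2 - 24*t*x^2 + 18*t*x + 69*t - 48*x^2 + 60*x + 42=3*t^3 + t^2*(37 - 6*x) + t*(-24*x^2 + 10*x + 118) - 56*x^2 + 56*x + 112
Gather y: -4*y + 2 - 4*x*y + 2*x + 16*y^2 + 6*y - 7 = 2*x + 16*y^2 + y*(2 - 4*x) - 5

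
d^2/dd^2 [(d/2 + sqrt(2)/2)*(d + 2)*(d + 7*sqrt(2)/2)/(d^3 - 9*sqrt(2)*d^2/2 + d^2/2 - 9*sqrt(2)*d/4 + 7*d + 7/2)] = 12*(4*d^6 + 24*sqrt(2)*d^6 + 90*sqrt(2)*d^5 - 432*sqrt(2)*d^4 - 402*d^4 - 1023*sqrt(2)*d^3 + 1350*d^3 - 1134*sqrt(2)*d^2 + 6258*d^2 - 2898*sqrt(2)*d + 4536*d - 882*sqrt(2) + 2128)/(32*d^9 - 432*sqrt(2)*d^8 + 48*d^8 - 648*sqrt(2)*d^7 + 4584*d^7 - 12204*sqrt(2)*d^6 + 6844*d^6 - 17874*sqrt(2)*d^5 + 35340*d^5 - 30078*sqrt(2)*d^4 + 48450*d^4 - 33237*sqrt(2)*d^3 + 34916*d^3 - 15876*sqrt(2)*d^2 + 20454*d^2 - 2646*sqrt(2)*d + 8232*d + 1372)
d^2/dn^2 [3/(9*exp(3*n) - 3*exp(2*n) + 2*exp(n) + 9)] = 3*((-81*exp(2*n) + 12*exp(n) - 2)*(9*exp(3*n) - 3*exp(2*n) + 2*exp(n) + 9) + 2*(27*exp(2*n) - 6*exp(n) + 2)^2*exp(n))*exp(n)/(9*exp(3*n) - 3*exp(2*n) + 2*exp(n) + 9)^3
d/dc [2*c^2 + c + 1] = 4*c + 1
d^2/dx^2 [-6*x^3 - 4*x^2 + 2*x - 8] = -36*x - 8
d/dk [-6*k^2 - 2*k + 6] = -12*k - 2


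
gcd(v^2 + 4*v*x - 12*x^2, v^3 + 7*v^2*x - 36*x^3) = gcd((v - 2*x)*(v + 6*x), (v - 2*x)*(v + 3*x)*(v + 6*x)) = -v^2 - 4*v*x + 12*x^2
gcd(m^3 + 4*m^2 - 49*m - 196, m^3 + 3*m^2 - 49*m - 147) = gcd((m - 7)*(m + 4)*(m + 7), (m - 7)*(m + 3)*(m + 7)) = m^2 - 49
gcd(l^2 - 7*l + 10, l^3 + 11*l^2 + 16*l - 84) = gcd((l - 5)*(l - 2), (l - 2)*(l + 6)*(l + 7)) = l - 2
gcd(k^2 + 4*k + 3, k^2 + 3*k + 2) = k + 1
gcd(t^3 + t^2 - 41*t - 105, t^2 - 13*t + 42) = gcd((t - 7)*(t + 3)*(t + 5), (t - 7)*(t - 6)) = t - 7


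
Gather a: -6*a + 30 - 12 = 18 - 6*a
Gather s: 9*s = 9*s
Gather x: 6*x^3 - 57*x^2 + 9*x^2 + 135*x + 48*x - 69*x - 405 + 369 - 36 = 6*x^3 - 48*x^2 + 114*x - 72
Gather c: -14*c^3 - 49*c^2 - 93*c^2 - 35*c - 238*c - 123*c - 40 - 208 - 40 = -14*c^3 - 142*c^2 - 396*c - 288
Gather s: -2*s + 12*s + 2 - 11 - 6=10*s - 15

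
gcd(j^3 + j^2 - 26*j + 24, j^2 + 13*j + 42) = j + 6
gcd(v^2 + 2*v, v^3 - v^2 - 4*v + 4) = v + 2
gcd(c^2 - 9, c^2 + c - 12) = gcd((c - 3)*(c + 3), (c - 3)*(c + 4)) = c - 3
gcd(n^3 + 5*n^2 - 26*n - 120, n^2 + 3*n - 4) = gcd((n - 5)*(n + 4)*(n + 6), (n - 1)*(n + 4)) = n + 4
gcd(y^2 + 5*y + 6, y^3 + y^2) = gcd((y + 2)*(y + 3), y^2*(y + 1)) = 1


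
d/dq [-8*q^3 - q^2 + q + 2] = -24*q^2 - 2*q + 1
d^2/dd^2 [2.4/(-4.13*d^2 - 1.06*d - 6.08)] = (81.87312*d^2 + 21.01344*d - 2.4*(8.26*d + 1.06)*(16.52*d + 2.12) + 120.52992)/(4.13*d^2 + 1.06*d + 6.08)^3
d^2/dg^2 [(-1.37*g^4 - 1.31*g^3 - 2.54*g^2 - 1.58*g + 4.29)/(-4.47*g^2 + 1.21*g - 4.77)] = (54.747666*g^6 - 44.459514*g^5 + 187.30092*g^4 - 87.92726*g^3 - 510.562008*g^2 + 115.92612*g + 304.203228)/(89.314623*g^6 - 72.530667*g^5 + 305.56026*g^4 - 156.568555*g^3 + 326.06766*g^2 - 82.593027*g + 108.531333)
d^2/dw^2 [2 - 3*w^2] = -6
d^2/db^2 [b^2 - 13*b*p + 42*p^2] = 2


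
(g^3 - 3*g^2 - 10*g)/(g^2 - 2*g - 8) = g*(g - 5)/(g - 4)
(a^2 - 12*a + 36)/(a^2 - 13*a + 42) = (a - 6)/(a - 7)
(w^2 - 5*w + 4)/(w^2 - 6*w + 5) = (w - 4)/(w - 5)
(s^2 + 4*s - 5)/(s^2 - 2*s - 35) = (s - 1)/(s - 7)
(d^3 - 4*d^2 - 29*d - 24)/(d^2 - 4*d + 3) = (d^3 - 4*d^2 - 29*d - 24)/(d^2 - 4*d + 3)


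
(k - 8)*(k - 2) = k^2 - 10*k + 16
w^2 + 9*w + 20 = (w + 4)*(w + 5)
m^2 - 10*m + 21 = (m - 7)*(m - 3)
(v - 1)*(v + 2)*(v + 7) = v^3 + 8*v^2 + 5*v - 14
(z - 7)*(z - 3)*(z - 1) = z^3 - 11*z^2 + 31*z - 21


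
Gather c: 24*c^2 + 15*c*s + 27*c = 24*c^2 + c*(15*s + 27)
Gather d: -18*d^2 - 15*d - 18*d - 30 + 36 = -18*d^2 - 33*d + 6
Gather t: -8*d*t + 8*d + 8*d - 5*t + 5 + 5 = 16*d + t*(-8*d - 5) + 10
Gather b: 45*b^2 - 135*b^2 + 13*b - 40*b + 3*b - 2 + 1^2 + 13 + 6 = -90*b^2 - 24*b + 18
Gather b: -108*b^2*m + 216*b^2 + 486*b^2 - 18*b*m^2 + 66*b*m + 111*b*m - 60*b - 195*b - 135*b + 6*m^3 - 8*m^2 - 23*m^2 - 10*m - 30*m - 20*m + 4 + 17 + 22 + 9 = b^2*(702 - 108*m) + b*(-18*m^2 + 177*m - 390) + 6*m^3 - 31*m^2 - 60*m + 52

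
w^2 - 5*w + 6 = (w - 3)*(w - 2)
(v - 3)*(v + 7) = v^2 + 4*v - 21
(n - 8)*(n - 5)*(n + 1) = n^3 - 12*n^2 + 27*n + 40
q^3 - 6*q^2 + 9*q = q*(q - 3)^2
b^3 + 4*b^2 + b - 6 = (b - 1)*(b + 2)*(b + 3)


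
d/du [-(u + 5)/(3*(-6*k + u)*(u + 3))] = ((6*k - u)*(u + 3) - (6*k - u)*(u + 5) + (u + 3)*(u + 5))/(3*(6*k - u)^2*(u + 3)^2)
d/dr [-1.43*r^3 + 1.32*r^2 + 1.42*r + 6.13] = -4.29*r^2 + 2.64*r + 1.42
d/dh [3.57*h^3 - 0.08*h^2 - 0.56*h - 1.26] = 10.71*h^2 - 0.16*h - 0.56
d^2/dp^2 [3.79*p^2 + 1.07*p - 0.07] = 7.58000000000000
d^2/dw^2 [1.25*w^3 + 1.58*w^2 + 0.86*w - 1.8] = 7.5*w + 3.16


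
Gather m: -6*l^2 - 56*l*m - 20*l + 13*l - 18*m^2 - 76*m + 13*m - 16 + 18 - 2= -6*l^2 - 7*l - 18*m^2 + m*(-56*l - 63)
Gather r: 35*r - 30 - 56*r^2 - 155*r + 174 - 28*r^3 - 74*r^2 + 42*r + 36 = -28*r^3 - 130*r^2 - 78*r + 180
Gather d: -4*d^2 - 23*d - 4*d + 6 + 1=-4*d^2 - 27*d + 7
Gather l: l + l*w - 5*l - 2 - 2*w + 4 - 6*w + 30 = l*(w - 4) - 8*w + 32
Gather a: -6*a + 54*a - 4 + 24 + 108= 48*a + 128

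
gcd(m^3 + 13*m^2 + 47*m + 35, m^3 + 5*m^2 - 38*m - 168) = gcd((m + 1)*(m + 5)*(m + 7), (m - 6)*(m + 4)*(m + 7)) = m + 7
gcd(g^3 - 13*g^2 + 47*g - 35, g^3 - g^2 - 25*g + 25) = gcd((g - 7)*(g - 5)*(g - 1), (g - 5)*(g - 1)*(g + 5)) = g^2 - 6*g + 5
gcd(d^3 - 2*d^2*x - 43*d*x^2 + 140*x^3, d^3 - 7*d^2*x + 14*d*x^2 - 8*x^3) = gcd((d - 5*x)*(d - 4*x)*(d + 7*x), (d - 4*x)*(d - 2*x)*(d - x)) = -d + 4*x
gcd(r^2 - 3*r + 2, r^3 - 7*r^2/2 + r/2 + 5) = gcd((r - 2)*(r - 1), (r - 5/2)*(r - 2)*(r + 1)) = r - 2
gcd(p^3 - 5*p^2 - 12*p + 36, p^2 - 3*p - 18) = p^2 - 3*p - 18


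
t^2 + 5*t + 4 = (t + 1)*(t + 4)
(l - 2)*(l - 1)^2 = l^3 - 4*l^2 + 5*l - 2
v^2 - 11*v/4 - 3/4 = (v - 3)*(v + 1/4)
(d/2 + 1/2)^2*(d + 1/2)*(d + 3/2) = d^4/4 + d^3 + 23*d^2/16 + 7*d/8 + 3/16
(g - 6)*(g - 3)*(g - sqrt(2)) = g^3 - 9*g^2 - sqrt(2)*g^2 + 9*sqrt(2)*g + 18*g - 18*sqrt(2)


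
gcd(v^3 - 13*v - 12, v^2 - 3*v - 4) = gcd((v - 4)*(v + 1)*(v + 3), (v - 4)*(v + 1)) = v^2 - 3*v - 4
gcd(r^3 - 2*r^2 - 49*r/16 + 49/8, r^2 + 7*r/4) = r + 7/4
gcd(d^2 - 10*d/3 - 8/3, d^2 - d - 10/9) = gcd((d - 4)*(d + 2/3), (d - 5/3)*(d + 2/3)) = d + 2/3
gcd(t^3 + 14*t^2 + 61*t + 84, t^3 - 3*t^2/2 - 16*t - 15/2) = t + 3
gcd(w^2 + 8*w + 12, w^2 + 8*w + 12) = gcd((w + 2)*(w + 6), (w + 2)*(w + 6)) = w^2 + 8*w + 12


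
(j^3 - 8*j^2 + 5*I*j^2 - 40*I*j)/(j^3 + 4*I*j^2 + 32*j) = (j^2 + j*(-8 + 5*I) - 40*I)/(j^2 + 4*I*j + 32)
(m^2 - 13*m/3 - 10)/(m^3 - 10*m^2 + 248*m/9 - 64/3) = 3*(3*m + 5)/(9*m^2 - 36*m + 32)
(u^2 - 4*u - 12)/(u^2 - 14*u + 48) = (u + 2)/(u - 8)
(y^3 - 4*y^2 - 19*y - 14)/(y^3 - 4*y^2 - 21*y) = (y^2 + 3*y + 2)/(y*(y + 3))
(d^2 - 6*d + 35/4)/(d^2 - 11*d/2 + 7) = (d - 5/2)/(d - 2)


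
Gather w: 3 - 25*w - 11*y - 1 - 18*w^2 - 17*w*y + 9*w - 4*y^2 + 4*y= -18*w^2 + w*(-17*y - 16) - 4*y^2 - 7*y + 2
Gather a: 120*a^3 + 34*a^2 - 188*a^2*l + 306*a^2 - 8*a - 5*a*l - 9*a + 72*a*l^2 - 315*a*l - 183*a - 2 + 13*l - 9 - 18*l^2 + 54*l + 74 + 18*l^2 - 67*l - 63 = 120*a^3 + a^2*(340 - 188*l) + a*(72*l^2 - 320*l - 200)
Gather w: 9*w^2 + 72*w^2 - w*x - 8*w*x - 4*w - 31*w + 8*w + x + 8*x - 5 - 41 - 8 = 81*w^2 + w*(-9*x - 27) + 9*x - 54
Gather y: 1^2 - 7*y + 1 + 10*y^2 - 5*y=10*y^2 - 12*y + 2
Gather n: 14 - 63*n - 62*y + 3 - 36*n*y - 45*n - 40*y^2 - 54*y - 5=n*(-36*y - 108) - 40*y^2 - 116*y + 12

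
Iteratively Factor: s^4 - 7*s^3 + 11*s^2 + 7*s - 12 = (s - 3)*(s^3 - 4*s^2 - s + 4) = (s - 3)*(s + 1)*(s^2 - 5*s + 4) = (s - 4)*(s - 3)*(s + 1)*(s - 1)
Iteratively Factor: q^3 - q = (q)*(q^2 - 1) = q*(q - 1)*(q + 1)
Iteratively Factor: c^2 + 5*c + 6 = (c + 2)*(c + 3)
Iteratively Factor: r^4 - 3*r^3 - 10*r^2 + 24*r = (r - 2)*(r^3 - r^2 - 12*r) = r*(r - 2)*(r^2 - r - 12) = r*(r - 2)*(r + 3)*(r - 4)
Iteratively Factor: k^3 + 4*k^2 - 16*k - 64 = (k + 4)*(k^2 - 16) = (k - 4)*(k + 4)*(k + 4)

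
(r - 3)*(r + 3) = r^2 - 9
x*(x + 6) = x^2 + 6*x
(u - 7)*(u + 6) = u^2 - u - 42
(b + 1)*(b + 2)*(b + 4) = b^3 + 7*b^2 + 14*b + 8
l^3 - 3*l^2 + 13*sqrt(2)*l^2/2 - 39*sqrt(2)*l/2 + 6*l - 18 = (l - 3)*(l + sqrt(2)/2)*(l + 6*sqrt(2))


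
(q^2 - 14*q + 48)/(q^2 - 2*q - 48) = (q - 6)/(q + 6)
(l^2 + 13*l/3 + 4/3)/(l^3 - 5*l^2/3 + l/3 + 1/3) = (l + 4)/(l^2 - 2*l + 1)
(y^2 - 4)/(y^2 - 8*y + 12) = (y + 2)/(y - 6)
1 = 1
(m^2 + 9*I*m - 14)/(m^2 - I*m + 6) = (m + 7*I)/(m - 3*I)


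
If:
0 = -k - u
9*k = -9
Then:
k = -1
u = 1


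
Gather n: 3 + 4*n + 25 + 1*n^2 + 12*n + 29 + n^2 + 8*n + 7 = 2*n^2 + 24*n + 64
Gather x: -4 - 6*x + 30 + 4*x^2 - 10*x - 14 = 4*x^2 - 16*x + 12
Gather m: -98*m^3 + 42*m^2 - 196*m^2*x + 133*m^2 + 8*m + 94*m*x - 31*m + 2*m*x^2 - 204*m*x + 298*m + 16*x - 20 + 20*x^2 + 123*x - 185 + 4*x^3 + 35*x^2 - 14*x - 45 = -98*m^3 + m^2*(175 - 196*x) + m*(2*x^2 - 110*x + 275) + 4*x^3 + 55*x^2 + 125*x - 250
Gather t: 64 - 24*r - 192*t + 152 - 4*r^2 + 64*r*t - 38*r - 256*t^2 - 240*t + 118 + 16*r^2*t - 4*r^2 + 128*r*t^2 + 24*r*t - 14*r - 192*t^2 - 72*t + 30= -8*r^2 - 76*r + t^2*(128*r - 448) + t*(16*r^2 + 88*r - 504) + 364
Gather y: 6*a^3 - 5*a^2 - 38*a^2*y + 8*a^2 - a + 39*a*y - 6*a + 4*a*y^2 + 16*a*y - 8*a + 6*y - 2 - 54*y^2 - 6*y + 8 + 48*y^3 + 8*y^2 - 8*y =6*a^3 + 3*a^2 - 15*a + 48*y^3 + y^2*(4*a - 46) + y*(-38*a^2 + 55*a - 8) + 6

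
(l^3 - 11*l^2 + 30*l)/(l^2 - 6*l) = l - 5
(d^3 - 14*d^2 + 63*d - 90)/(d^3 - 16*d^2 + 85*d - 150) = (d - 3)/(d - 5)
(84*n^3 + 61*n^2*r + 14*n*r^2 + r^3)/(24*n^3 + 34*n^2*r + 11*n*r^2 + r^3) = (21*n^2 + 10*n*r + r^2)/(6*n^2 + 7*n*r + r^2)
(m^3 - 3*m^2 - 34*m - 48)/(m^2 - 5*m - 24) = m + 2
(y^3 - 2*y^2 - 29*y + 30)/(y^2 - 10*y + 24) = (y^2 + 4*y - 5)/(y - 4)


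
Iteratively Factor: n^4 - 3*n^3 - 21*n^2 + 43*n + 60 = (n - 5)*(n^3 + 2*n^2 - 11*n - 12) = (n - 5)*(n + 1)*(n^2 + n - 12) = (n - 5)*(n + 1)*(n + 4)*(n - 3)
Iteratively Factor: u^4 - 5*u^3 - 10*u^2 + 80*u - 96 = (u - 4)*(u^3 - u^2 - 14*u + 24) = (u - 4)*(u - 3)*(u^2 + 2*u - 8) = (u - 4)*(u - 3)*(u + 4)*(u - 2)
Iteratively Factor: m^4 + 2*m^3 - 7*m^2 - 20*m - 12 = (m - 3)*(m^3 + 5*m^2 + 8*m + 4) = (m - 3)*(m + 2)*(m^2 + 3*m + 2) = (m - 3)*(m + 1)*(m + 2)*(m + 2)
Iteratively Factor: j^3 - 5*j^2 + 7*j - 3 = (j - 1)*(j^2 - 4*j + 3) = (j - 1)^2*(j - 3)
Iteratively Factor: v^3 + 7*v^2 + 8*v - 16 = (v - 1)*(v^2 + 8*v + 16) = (v - 1)*(v + 4)*(v + 4)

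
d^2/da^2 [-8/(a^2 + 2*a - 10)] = 16*(a^2 + 2*a - 4*(a + 1)^2 - 10)/(a^2 + 2*a - 10)^3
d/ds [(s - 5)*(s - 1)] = 2*s - 6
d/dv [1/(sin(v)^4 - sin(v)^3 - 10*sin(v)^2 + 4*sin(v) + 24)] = (11*sin(v) + 4*cos(v)^2 - 6)*cos(v)/((sin(v) - 3)^2*(sin(v) - 2)^2*(sin(v) + 2)^3)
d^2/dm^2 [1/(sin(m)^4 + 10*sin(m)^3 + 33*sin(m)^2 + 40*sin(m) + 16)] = 2*(-8*sin(m)^3 - 27*sin(m)^2 + 3*sin(m) + 67)/((sin(m) + 1)^3*(sin(m) + 4)^4)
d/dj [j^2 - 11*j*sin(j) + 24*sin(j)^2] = -11*j*cos(j) + 2*j - 11*sin(j) + 24*sin(2*j)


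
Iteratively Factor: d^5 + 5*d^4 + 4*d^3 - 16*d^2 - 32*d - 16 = (d + 2)*(d^4 + 3*d^3 - 2*d^2 - 12*d - 8) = (d + 1)*(d + 2)*(d^3 + 2*d^2 - 4*d - 8) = (d - 2)*(d + 1)*(d + 2)*(d^2 + 4*d + 4) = (d - 2)*(d + 1)*(d + 2)^2*(d + 2)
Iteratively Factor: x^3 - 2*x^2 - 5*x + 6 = (x - 1)*(x^2 - x - 6) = (x - 1)*(x + 2)*(x - 3)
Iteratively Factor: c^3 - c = (c)*(c^2 - 1) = c*(c + 1)*(c - 1)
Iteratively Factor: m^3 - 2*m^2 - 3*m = (m + 1)*(m^2 - 3*m) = m*(m + 1)*(m - 3)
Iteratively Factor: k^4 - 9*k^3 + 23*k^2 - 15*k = (k - 3)*(k^3 - 6*k^2 + 5*k) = (k - 3)*(k - 1)*(k^2 - 5*k) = k*(k - 3)*(k - 1)*(k - 5)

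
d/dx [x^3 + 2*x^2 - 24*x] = 3*x^2 + 4*x - 24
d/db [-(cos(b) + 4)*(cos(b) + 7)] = (2*cos(b) + 11)*sin(b)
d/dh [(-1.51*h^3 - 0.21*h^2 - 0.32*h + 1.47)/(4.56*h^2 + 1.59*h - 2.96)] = (-6.8856*h^4 - 4.8018*h^3 + 14.5341*h^2 - 12.1632*h - 1.3901)/(20.7936*h^4 + 14.5008*h^3 - 24.4671*h^2 - 9.4128*h + 8.7616)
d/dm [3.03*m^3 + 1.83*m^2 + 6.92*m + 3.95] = 9.09*m^2 + 3.66*m + 6.92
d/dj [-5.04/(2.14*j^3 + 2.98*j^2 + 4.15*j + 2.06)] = (32.3568*j^2 + 30.0384*j + 20.916)/(2.14*j^3 + 2.98*j^2 + 4.15*j + 2.06)^2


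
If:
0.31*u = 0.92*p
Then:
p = 0.33695652173913*u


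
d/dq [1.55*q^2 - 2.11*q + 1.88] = 3.1*q - 2.11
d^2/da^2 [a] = 0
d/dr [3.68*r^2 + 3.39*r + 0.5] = 7.36*r + 3.39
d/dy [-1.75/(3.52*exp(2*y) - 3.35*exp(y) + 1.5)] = (12.32*exp(y) - 5.8625)*exp(y)/(3.52*exp(2*y) - 3.35*exp(y) + 1.5)^2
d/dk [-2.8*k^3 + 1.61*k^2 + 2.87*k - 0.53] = -8.4*k^2 + 3.22*k + 2.87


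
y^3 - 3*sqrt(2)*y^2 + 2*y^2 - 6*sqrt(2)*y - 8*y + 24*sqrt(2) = (y - 2)*(y + 4)*(y - 3*sqrt(2))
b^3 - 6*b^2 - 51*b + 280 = (b - 8)*(b - 5)*(b + 7)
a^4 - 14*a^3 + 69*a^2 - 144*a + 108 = (a - 6)*(a - 3)^2*(a - 2)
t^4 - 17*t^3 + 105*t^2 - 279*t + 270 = (t - 6)*(t - 5)*(t - 3)^2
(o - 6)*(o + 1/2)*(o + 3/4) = o^3 - 19*o^2/4 - 57*o/8 - 9/4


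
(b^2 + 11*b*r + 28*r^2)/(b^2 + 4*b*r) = (b + 7*r)/b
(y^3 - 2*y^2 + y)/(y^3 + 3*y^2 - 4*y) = (y - 1)/(y + 4)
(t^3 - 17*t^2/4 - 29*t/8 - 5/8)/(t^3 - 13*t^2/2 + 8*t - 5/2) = (8*t^2 + 6*t + 1)/(4*(2*t^2 - 3*t + 1))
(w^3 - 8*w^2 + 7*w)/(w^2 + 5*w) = (w^2 - 8*w + 7)/(w + 5)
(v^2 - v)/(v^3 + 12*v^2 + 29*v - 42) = v/(v^2 + 13*v + 42)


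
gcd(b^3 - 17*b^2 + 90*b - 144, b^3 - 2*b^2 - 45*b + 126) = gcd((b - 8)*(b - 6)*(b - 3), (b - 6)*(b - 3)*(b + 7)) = b^2 - 9*b + 18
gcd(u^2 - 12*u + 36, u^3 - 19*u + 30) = 1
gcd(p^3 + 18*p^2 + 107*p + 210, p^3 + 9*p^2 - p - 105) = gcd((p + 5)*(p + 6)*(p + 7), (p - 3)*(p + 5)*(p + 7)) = p^2 + 12*p + 35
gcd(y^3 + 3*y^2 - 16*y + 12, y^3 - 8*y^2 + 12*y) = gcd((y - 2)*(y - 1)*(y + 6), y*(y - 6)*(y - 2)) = y - 2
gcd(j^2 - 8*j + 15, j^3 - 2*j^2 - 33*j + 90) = j^2 - 8*j + 15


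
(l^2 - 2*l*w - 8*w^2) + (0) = l^2 - 2*l*w - 8*w^2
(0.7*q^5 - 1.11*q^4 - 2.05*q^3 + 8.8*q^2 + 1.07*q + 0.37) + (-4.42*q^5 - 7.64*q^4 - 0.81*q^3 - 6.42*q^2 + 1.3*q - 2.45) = -3.72*q^5 - 8.75*q^4 - 2.86*q^3 + 2.38*q^2 + 2.37*q - 2.08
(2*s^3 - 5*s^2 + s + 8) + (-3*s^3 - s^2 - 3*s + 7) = -s^3 - 6*s^2 - 2*s + 15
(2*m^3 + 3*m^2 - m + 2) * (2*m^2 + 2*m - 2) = 4*m^5 + 10*m^4 - 4*m^2 + 6*m - 4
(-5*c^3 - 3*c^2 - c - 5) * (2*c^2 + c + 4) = -10*c^5 - 11*c^4 - 25*c^3 - 23*c^2 - 9*c - 20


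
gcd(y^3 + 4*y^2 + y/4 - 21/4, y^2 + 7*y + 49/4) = y + 7/2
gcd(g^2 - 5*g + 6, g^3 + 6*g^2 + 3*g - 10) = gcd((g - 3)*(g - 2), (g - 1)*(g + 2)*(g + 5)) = 1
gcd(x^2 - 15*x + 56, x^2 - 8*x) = x - 8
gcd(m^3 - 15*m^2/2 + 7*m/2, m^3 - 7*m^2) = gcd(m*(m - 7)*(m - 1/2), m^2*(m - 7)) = m^2 - 7*m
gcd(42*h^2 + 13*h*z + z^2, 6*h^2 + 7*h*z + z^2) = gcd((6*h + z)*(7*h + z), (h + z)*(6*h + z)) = 6*h + z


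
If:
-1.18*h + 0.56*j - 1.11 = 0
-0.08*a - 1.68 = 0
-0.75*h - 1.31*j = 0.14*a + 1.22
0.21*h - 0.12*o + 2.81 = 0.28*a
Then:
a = -21.00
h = -0.25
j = 1.46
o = 71.98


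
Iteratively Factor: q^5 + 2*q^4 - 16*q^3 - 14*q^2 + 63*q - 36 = (q - 3)*(q^4 + 5*q^3 - q^2 - 17*q + 12) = (q - 3)*(q - 1)*(q^3 + 6*q^2 + 5*q - 12) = (q - 3)*(q - 1)*(q + 3)*(q^2 + 3*q - 4) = (q - 3)*(q - 1)*(q + 3)*(q + 4)*(q - 1)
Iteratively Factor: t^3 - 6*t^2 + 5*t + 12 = (t - 3)*(t^2 - 3*t - 4) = (t - 3)*(t + 1)*(t - 4)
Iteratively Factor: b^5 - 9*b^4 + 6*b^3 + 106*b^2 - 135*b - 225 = (b + 1)*(b^4 - 10*b^3 + 16*b^2 + 90*b - 225) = (b + 1)*(b + 3)*(b^3 - 13*b^2 + 55*b - 75) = (b - 5)*(b + 1)*(b + 3)*(b^2 - 8*b + 15) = (b - 5)*(b - 3)*(b + 1)*(b + 3)*(b - 5)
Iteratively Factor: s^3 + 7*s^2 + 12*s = (s + 4)*(s^2 + 3*s) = s*(s + 4)*(s + 3)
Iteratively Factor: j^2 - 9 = (j - 3)*(j + 3)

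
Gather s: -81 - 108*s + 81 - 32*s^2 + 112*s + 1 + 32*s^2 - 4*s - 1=0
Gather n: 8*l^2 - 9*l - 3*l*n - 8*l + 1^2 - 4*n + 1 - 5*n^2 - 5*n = 8*l^2 - 17*l - 5*n^2 + n*(-3*l - 9) + 2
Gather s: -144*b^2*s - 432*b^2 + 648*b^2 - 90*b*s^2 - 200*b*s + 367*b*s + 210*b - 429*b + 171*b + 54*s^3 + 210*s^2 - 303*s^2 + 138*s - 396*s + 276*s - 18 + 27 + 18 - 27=216*b^2 - 48*b + 54*s^3 + s^2*(-90*b - 93) + s*(-144*b^2 + 167*b + 18)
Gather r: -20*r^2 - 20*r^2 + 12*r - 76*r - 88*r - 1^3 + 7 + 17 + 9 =-40*r^2 - 152*r + 32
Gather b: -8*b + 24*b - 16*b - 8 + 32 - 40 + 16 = 0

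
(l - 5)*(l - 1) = l^2 - 6*l + 5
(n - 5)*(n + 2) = n^2 - 3*n - 10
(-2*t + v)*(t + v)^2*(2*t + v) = -4*t^4 - 8*t^3*v - 3*t^2*v^2 + 2*t*v^3 + v^4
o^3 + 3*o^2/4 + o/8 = o*(o + 1/4)*(o + 1/2)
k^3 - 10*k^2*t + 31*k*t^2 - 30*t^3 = (k - 5*t)*(k - 3*t)*(k - 2*t)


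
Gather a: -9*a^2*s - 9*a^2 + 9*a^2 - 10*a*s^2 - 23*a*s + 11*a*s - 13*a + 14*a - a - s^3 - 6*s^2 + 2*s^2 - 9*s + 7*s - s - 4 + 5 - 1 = -9*a^2*s + a*(-10*s^2 - 12*s) - s^3 - 4*s^2 - 3*s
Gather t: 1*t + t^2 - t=t^2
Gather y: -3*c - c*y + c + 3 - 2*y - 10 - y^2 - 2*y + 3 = -2*c - y^2 + y*(-c - 4) - 4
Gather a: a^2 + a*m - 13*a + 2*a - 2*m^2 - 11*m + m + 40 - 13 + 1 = a^2 + a*(m - 11) - 2*m^2 - 10*m + 28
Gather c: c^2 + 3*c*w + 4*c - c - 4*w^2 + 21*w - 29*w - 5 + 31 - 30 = c^2 + c*(3*w + 3) - 4*w^2 - 8*w - 4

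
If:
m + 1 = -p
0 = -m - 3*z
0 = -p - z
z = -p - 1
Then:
No Solution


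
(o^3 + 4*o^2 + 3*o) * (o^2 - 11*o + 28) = o^5 - 7*o^4 - 13*o^3 + 79*o^2 + 84*o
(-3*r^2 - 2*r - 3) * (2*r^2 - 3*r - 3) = -6*r^4 + 5*r^3 + 9*r^2 + 15*r + 9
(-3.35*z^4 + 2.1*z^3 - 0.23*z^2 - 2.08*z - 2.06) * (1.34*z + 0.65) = -4.489*z^5 + 0.6365*z^4 + 1.0568*z^3 - 2.9367*z^2 - 4.1124*z - 1.339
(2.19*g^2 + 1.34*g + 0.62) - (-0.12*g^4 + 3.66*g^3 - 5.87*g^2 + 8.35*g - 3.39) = 0.12*g^4 - 3.66*g^3 + 8.06*g^2 - 7.01*g + 4.01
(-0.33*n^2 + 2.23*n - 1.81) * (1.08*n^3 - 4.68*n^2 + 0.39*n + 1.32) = -0.3564*n^5 + 3.9528*n^4 - 12.5199*n^3 + 8.9049*n^2 + 2.2377*n - 2.3892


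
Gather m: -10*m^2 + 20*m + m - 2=-10*m^2 + 21*m - 2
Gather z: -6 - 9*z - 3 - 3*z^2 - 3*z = -3*z^2 - 12*z - 9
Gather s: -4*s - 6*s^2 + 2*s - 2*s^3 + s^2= -2*s^3 - 5*s^2 - 2*s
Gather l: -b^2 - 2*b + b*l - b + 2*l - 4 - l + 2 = -b^2 - 3*b + l*(b + 1) - 2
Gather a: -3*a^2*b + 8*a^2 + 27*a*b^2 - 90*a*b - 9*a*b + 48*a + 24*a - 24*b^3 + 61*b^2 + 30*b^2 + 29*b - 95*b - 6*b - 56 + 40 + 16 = a^2*(8 - 3*b) + a*(27*b^2 - 99*b + 72) - 24*b^3 + 91*b^2 - 72*b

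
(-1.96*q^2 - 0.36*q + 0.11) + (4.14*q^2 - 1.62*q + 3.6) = 2.18*q^2 - 1.98*q + 3.71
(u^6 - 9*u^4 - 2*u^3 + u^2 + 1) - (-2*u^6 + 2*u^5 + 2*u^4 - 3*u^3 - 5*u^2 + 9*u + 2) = 3*u^6 - 2*u^5 - 11*u^4 + u^3 + 6*u^2 - 9*u - 1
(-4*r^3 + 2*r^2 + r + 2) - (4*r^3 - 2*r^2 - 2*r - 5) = -8*r^3 + 4*r^2 + 3*r + 7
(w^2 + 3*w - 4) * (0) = 0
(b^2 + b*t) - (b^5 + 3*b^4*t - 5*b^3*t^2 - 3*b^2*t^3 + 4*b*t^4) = -b^5 - 3*b^4*t + 5*b^3*t^2 + 3*b^2*t^3 + b^2 - 4*b*t^4 + b*t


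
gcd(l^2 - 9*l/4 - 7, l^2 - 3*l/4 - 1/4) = 1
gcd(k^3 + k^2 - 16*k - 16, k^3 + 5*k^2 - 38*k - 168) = k + 4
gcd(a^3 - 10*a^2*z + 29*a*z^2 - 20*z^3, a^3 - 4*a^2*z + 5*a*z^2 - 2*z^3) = -a + z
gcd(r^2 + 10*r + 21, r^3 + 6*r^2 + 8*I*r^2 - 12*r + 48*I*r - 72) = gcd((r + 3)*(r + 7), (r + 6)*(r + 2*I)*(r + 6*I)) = 1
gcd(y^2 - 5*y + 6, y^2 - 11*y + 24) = y - 3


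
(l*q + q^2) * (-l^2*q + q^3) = -l^3*q^2 - l^2*q^3 + l*q^4 + q^5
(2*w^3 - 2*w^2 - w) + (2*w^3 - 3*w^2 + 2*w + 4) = 4*w^3 - 5*w^2 + w + 4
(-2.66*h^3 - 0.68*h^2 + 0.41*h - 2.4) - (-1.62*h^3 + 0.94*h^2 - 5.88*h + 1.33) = -1.04*h^3 - 1.62*h^2 + 6.29*h - 3.73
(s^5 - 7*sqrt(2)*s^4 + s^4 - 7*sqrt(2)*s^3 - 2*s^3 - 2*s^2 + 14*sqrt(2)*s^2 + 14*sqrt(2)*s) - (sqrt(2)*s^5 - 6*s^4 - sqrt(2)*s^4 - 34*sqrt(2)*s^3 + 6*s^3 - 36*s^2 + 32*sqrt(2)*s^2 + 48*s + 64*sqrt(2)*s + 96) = -sqrt(2)*s^5 + s^5 - 6*sqrt(2)*s^4 + 7*s^4 - 8*s^3 + 27*sqrt(2)*s^3 - 18*sqrt(2)*s^2 + 34*s^2 - 50*sqrt(2)*s - 48*s - 96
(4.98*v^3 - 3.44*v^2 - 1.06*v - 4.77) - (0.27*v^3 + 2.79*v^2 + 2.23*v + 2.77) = 4.71*v^3 - 6.23*v^2 - 3.29*v - 7.54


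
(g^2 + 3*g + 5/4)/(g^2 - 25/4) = (2*g + 1)/(2*g - 5)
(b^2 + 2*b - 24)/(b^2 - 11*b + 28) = (b + 6)/(b - 7)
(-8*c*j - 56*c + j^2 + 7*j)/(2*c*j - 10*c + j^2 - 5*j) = (-8*c*j - 56*c + j^2 + 7*j)/(2*c*j - 10*c + j^2 - 5*j)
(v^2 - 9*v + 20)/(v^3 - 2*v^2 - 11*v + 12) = (v - 5)/(v^2 + 2*v - 3)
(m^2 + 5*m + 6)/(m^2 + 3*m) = (m + 2)/m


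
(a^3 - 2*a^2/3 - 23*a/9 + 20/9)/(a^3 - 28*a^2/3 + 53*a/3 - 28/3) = (a + 5/3)/(a - 7)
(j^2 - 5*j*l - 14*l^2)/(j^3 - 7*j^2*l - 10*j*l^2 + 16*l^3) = (j - 7*l)/(j^2 - 9*j*l + 8*l^2)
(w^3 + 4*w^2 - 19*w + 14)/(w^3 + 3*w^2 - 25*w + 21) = (w - 2)/(w - 3)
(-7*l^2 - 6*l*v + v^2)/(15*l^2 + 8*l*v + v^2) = (-7*l^2 - 6*l*v + v^2)/(15*l^2 + 8*l*v + v^2)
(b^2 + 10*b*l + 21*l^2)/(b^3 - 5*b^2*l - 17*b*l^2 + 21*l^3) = (b + 7*l)/(b^2 - 8*b*l + 7*l^2)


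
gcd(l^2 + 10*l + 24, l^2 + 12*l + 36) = l + 6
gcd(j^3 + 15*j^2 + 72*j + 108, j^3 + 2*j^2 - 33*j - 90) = j + 3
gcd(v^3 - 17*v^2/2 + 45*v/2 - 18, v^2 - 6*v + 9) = v - 3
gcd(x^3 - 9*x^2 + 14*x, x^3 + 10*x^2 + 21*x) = x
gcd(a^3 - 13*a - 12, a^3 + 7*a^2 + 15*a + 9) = a^2 + 4*a + 3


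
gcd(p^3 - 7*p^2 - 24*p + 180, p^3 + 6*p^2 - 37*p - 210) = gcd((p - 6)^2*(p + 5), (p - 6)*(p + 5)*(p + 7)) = p^2 - p - 30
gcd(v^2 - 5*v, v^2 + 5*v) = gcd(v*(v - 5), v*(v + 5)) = v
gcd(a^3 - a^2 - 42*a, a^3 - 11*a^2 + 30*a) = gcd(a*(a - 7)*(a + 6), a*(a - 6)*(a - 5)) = a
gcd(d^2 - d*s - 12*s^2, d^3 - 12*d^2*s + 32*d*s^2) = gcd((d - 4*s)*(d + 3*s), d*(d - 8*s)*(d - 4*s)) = -d + 4*s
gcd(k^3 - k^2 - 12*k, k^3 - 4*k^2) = k^2 - 4*k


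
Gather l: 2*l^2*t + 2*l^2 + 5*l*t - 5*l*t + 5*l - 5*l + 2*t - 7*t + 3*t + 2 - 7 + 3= l^2*(2*t + 2) - 2*t - 2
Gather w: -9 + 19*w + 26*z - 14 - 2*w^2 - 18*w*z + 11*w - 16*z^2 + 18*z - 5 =-2*w^2 + w*(30 - 18*z) - 16*z^2 + 44*z - 28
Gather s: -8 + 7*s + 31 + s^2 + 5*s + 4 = s^2 + 12*s + 27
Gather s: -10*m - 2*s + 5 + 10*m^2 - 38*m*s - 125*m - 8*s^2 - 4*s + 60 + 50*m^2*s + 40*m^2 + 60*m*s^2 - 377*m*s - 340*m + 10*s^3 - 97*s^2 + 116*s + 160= 50*m^2 - 475*m + 10*s^3 + s^2*(60*m - 105) + s*(50*m^2 - 415*m + 110) + 225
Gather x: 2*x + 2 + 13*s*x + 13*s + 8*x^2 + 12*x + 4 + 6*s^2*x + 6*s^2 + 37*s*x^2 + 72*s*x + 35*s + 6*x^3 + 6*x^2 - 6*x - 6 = 6*s^2 + 48*s + 6*x^3 + x^2*(37*s + 14) + x*(6*s^2 + 85*s + 8)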